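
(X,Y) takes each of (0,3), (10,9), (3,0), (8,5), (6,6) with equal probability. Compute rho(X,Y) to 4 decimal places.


Cov(X,Y) = 8.3600, Var(X) = 12.6400, Var(Y) = 9.0400
rho = Cov/(sqrt(VarX)*sqrt(VarY)) = 0.7821

0.7821


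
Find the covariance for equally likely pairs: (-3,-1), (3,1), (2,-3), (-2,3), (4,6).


E[X]=4/5, E[Y]=6/5, E[XY]=18/5
Cov(X,Y) = E[XY] - E[X]E[Y] = 18/5 - 4/5*6/5 = 66/25

66/25


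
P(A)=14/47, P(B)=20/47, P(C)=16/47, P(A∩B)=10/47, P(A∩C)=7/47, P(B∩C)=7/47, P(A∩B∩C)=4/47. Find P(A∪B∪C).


P(A∪B∪C) = P(A)+P(B)+P(C) - P(AB)-P(AC)-P(BC) + P(ABC)
= 14/47+20/47+16/47 - 10/47-7/47-7/47 + 4/47
= 30/47

30/47


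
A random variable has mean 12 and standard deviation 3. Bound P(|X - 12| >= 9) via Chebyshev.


k = 9/3 = 3
Chebyshev: P(|X-mu| >= k*sigma) <= 1/k^2 = 1/3^2 = 1/9

1/9


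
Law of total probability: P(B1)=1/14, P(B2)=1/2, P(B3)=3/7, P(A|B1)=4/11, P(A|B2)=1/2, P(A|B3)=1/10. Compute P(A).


P(A) = P(A|B1)P(B1) + P(A|B2)P(B2) + P(A|B3)P(B3)
= 4/11*1/14 + 1/2*1/2 + 1/10*3/7
= 2/77 + 1/4 + 3/70 = 491/1540

491/1540


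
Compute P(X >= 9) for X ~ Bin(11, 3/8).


P(X>=9) = P(X=9) + P(X=10) + P(X=11)
= 27064125/8589934592 + 3247695/8589934592 + 177147/8589934592
= 30488967/8589934592

30488967/8589934592


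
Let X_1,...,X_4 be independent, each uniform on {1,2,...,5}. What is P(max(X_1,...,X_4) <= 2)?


P(max <= 2) = P(all X_i <= 2) = (P(X_1 <= 2))^4
= (2/5)^4 = 16/625

16/625


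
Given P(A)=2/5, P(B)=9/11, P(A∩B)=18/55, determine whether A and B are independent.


P(A)*P(B) = 2/5*9/11 = 18/55
P(A∩B) = 18/55, which equals P(A)P(B), so independent

Yes, A and B are independent


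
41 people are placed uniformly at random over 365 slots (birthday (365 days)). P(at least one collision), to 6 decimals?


P(all different) = prod((365-i)/365 for i=0..40) = 0.096848
P(at least one match) = 1 - 0.096848 = 0.903152

0.903152


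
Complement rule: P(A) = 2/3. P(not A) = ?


P(A') = 1 - P(A) = 1 - 2/3 = 1/3

1/3


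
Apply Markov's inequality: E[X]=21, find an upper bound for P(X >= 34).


Markov: P(X >= a) <= E[X]/a
P(X >= 34) <= 21/34

21/34


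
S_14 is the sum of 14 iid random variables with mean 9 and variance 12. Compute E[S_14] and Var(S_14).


E[S_n] = n*mu = 14*9 = 126
Var(S_n) = n*sigma^2 = 14*12 = 168

E[S_14]=126, Var(S_14)=168


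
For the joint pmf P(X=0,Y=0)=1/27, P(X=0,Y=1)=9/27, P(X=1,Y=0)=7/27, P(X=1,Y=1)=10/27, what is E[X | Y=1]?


P(Y=1) = 19/27
E[X|Y=1] = (0*9 + 1*10)/19 = 10/19

10/19


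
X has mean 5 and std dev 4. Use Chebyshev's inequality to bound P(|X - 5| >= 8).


k = 8/4 = 2
Chebyshev: P(|X-mu| >= k*sigma) <= 1/k^2 = 1/2^2 = 1/4

1/4


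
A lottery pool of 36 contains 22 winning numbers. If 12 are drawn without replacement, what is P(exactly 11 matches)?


P(X=11) = C(22,11)*C(14,1) / C(36,12)
= 705432*14 / 1251677700
= 9876048/1251677700 = 532/67425

532/67425


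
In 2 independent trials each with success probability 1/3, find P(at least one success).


P(at least one) = 1 - P(none)
P(none) = (1 - 1/3)^2 = (2/3)^2 = 4/9
P(at least one) = 1 - 4/9 = 5/9

5/9


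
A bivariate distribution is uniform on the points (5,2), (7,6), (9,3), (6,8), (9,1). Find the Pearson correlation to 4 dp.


Cov(X,Y) = -1.6000, Var(X) = 2.5600, Var(Y) = 6.8000
rho = Cov/(sqrt(VarX)*sqrt(VarY)) = -0.3835

-0.3835


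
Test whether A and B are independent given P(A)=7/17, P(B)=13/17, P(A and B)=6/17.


P(A)*P(B) = 7/17*13/17 = 91/289
P(A∩B) = 6/17 != 91/289, so not independent

No, A and B are not independent


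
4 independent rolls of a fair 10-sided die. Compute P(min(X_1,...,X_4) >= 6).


P(min >= 6) = P(all X_i >= 6) = (P(X_1 >= 6))^4
= (5/10)^4 = (1/2)^4 = 1/16

1/16


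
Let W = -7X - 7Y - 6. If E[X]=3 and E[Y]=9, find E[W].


E[-7X - 7Y - 6] = -7*E[X] - 7*E[Y] - 6
= (-7)*(3) + (-7)*(9) + (-6)
= -21 - 63 - 6 = -90

-90


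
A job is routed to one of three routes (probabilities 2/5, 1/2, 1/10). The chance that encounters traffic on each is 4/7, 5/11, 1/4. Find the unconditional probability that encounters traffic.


P(A) = P(A|B1)P(B1) + P(A|B2)P(B2) + P(A|B3)P(B3)
= 4/7*2/5 + 5/11*1/2 + 1/4*1/10
= 8/35 + 5/22 + 1/40 = 1481/3080

1481/3080


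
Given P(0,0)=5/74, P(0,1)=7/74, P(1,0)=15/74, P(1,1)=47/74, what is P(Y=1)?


P(Y=1) = P(0,1)+P(1,1) = 7/74 + 47/74 = 54/74 = 27/37

27/37


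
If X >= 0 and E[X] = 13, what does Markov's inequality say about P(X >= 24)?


Markov: P(X >= a) <= E[X]/a
P(X >= 24) <= 13/24

13/24


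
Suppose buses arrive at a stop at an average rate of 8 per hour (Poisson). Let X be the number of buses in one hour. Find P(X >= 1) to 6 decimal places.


P(X>=1) = 1 - P(X<=0) = 1 - (e^(-8)*8^0/0!)
≈ 1 - 0.0003354626 = 0.9996645374
≈ 0.999665

0.999665


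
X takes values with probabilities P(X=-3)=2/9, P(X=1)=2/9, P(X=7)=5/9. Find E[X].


E[X] = sum(x * P(x))
= -3*2/9 + 1*2/9 + 7*5/9
= 31/9

31/9


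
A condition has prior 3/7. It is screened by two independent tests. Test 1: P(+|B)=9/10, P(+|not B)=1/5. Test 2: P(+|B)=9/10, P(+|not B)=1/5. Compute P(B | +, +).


After test 1: P(+) = 9/10*3/7 + 1/5*4/7 = 1/2
P(B|+) = (27/70)/(1/2) = 27/35
After test 2 (use post1 as new prior): P(+) = 9/10*27/35 + 1/5*8/35 = 37/50
P(B|+,+) = (243/350)/(37/50) = 243/259

243/259


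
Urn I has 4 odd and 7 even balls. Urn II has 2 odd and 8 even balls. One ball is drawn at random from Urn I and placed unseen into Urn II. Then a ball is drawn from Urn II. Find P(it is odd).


P(transfer odd) = 4/11; P(transfer even) = 7/11
If odd transferred: Urn II has 3 odd of 11, so P(odd|odd moved) = 3/11
If even transferred: Urn II has 2 odd of 11, so P(odd|even moved) = 2/11
By total probability: P(odd) = 4/11*3/11 + 7/11*2/11 = 26/121

26/121


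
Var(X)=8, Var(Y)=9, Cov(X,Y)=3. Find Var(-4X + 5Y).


Var(-4X + 5Y) = (-4)^2*Var(X) + 5^2*Var(Y) + 2*(-4)*5*Cov(X,Y)
= 16*8 + 25*9 - 40*3
= 128 + 225 - 120 = 233

233


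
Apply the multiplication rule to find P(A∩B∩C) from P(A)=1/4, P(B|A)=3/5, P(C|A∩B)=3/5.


P(A∩B∩C) = P(A) * P(B|A) * P(C|A∩B)
= 1/4 * 3/5 * 3/5
= 3/20 * 3/5 = 9/100

9/100


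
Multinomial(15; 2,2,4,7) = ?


15! = 1307674368000
Denominator: 2!=2 * 2!=2 * 4!=24 * 7!=5040
Coefficient = 1307674368000 / 483840 = 2702700

2702700


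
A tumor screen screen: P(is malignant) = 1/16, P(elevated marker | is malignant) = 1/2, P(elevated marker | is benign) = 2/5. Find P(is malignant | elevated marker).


P(A) = P(A|B)P(B) + P(A|B')P(B') = 1/2*1/16 + 2/5*15/16 = 13/32
P(B|A) = P(A|B)P(B)/P(A) = (1/32)/(13/32) = 1/13

1/13


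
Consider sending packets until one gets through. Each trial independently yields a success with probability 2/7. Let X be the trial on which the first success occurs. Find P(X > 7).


P(X > 7) = P(first 7 trials all fail) = (1-p)^7 = (5/7)^7 = 78125/823543

78125/823543


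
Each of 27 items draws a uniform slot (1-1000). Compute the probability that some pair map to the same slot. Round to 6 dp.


P(all different) = prod((1000-i)/1000 for i=0..26) = 0.701775
P(at least one match) = 1 - 0.701775 = 0.298225

0.298225


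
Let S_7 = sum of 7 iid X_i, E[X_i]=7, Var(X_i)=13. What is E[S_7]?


E[S_n] = n*E[X_1] = 7*7 = 49

49


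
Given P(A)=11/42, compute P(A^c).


P(A') = 1 - P(A) = 1 - 11/42 = 31/42

31/42


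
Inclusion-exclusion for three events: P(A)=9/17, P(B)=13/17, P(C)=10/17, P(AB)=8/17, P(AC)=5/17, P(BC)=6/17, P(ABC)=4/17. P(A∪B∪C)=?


P(A∪B∪C) = P(A)+P(B)+P(C) - P(AB)-P(AC)-P(BC) + P(ABC)
= 9/17+13/17+10/17 - 8/17-5/17-6/17 + 4/17
= 1

1


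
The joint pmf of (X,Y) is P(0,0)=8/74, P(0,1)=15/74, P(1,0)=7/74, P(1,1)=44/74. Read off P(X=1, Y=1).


Read from table: P(X=1, Y=1) = 44/74 = 22/37

22/37


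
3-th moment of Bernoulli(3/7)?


For Bernoulli: X in {0,1}
E[X^3] = 0^3*(1-3/7) + 1^3*3/7 = 3/7

3/7


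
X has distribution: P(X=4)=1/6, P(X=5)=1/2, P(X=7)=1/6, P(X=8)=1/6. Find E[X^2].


E[X^2] = sum(g(x)*P(x))
= 16*1/6 + 25*1/2 + 49*1/6 + 64*1/6
= 34

34


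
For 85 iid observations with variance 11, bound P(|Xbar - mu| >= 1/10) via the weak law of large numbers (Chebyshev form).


Var(Xbar) = Var(X)/n = 11/85
Chebyshev: P(|Xbar-mu| >= 1/10) <= Var(Xbar)/(1/10)^2 = (11/85)/(1/100) = 220/17
Bound exceeds 1, so trivial bound: 1

1


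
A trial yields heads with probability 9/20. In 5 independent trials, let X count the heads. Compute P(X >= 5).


P(X>=5) = P(X=5)
= 59049/3200000
= 59049/3200000

59049/3200000


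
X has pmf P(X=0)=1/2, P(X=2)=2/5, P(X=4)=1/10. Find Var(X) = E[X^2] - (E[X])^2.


E[X] = 6/5, E[X^2] = 16/5
Var(X) = E[X^2] - (E[X])^2 = 16/5 - (6/5)^2 = 44/25

44/25


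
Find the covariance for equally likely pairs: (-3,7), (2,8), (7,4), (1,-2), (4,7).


E[X]=11/5, E[Y]=24/5, E[XY]=49/5
Cov(X,Y) = E[XY] - E[X]E[Y] = 49/5 - 11/5*24/5 = -19/25

-19/25


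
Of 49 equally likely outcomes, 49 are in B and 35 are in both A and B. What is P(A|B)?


P(A|B) = P(A∩B)/P(B) = (35/49)/(49/49) = 35/49 = 5/7

5/7


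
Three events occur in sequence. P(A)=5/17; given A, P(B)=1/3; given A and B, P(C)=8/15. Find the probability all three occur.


P(A∩B∩C) = P(A) * P(B|A) * P(C|A∩B)
= 5/17 * 1/3 * 8/15
= 5/51 * 8/15 = 8/153

8/153


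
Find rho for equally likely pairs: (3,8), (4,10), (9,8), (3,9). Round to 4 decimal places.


Cov(X,Y) = -0.8125, Var(X) = 6.1875, Var(Y) = 0.6875
rho = Cov/(sqrt(VarX)*sqrt(VarY)) = -0.3939

-0.3939


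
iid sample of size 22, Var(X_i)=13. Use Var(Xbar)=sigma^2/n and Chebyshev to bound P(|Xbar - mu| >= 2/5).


Var(Xbar) = Var(X)/n = 13/22
Chebyshev: P(|Xbar-mu| >= 2/5) <= Var(Xbar)/(2/5)^2 = (13/22)/(4/25) = 325/88
Bound exceeds 1, so trivial bound: 1

1


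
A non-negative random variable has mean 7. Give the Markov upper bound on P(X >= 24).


Markov: P(X >= a) <= E[X]/a
P(X >= 24) <= 7/24

7/24


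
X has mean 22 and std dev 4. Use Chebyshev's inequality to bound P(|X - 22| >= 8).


k = 8/4 = 2
Chebyshev: P(|X-mu| >= k*sigma) <= 1/k^2 = 1/2^2 = 1/4

1/4


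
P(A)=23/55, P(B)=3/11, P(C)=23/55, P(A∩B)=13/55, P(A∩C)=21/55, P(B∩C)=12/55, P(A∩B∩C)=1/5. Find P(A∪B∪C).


P(A∪B∪C) = P(A)+P(B)+P(C) - P(AB)-P(AC)-P(BC) + P(ABC)
= 23/55+3/11+23/55 - 13/55-21/55-12/55 + 1/5
= 26/55

26/55


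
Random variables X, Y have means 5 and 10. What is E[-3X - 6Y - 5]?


E[-3X - 6Y - 5] = -3*E[X] - 6*E[Y] - 5
= (-3)*(5) + (-6)*(10) + (-5)
= -15 - 60 - 5 = -80

-80


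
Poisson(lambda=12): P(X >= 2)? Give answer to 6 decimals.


P(X>=2) = 1 - P(X<=1) = 1 - (e^(-12)*12^0/0! + e^(-12)*12^1/1!)
≈ 1 - (0.0000061442 + 0.0000737305)
= 1 - 0.0000798747 = 0.9999201253
≈ 0.999920

0.999920


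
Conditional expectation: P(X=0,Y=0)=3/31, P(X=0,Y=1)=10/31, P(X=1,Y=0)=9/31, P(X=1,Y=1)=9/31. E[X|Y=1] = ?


P(Y=1) = 19/31
E[X|Y=1] = (0*10 + 1*9)/19 = 9/19

9/19


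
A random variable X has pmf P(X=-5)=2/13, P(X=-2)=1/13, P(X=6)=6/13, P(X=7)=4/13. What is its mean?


E[X] = sum(x * P(x))
= -5*2/13 - 2*1/13 + 6*6/13 + 7*4/13
= 4

4


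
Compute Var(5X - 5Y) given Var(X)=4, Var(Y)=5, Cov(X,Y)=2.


Var(5X - 5Y) = 5^2*Var(X) + (-5)^2*Var(Y) + 2*5*(-5)*Cov(X,Y)
= 25*4 + 25*5 - 50*2
= 100 + 125 - 100 = 125

125


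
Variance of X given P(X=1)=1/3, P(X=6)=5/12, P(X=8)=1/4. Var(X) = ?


E[X] = 29/6, E[X^2] = 94/3
Var(X) = E[X^2] - (E[X])^2 = 94/3 - (29/6)^2 = 287/36

287/36


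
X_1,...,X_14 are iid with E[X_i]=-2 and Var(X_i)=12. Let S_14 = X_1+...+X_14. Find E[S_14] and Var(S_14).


E[S_n] = n*mu = 14*-2 = -28
Var(S_n) = n*sigma^2 = 14*12 = 168

E[S_14]=-28, Var(S_14)=168


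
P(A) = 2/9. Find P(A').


P(A') = 1 - P(A) = 1 - 2/9 = 7/9

7/9


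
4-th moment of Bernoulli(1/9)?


For Bernoulli: X in {0,1}
E[X^4] = 0^4*(1-1/9) + 1^4*1/9 = 1/9

1/9


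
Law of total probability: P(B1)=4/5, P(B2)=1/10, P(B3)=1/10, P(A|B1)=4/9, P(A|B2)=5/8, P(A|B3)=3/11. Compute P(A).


P(A) = P(A|B1)P(B1) + P(A|B2)P(B2) + P(A|B3)P(B3)
= 4/9*4/5 + 5/8*1/10 + 3/11*1/10
= 16/45 + 1/16 + 3/110 = 3527/7920

3527/7920


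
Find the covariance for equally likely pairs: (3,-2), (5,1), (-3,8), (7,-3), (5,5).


E[X]=17/5, E[Y]=9/5, E[XY]=-21/5
Cov(X,Y) = E[XY] - E[X]E[Y] = -21/5 - 17/5*9/5 = -258/25

-258/25


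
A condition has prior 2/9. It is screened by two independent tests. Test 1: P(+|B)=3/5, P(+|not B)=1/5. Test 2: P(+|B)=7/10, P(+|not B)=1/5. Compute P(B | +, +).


After test 1: P(+) = 3/5*2/9 + 1/5*7/9 = 13/45
P(B|+) = (2/15)/(13/45) = 6/13
After test 2 (use post1 as new prior): P(+) = 7/10*6/13 + 1/5*7/13 = 28/65
P(B|+,+) = (21/65)/(28/65) = 3/4

3/4


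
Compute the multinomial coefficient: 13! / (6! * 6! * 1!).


13! = 6227020800
Denominator: 6!=720 * 6!=720 * 1!=1
Coefficient = 6227020800 / 518400 = 12012

12012


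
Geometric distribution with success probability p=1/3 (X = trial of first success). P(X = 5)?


P(X=5) = (1-p)^4 * p = (2/3)^4 * 1/3
= 16/81 * 1/3 = 16/243

16/243


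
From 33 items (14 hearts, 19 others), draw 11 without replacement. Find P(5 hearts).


P(X=5) = C(14,5)*C(19,6) / C(33,11)
= 2002*27132 / 193536720
= 54318264/193536720 = 174097/620310

174097/620310


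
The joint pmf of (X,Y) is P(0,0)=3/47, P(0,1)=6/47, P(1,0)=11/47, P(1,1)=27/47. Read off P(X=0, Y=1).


Read from table: P(X=0, Y=1) = 6/47

6/47


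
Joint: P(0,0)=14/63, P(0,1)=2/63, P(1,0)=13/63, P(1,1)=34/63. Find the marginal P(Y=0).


P(Y=0) = P(0,0)+P(1,0) = 14/63 + 13/63 = 27/63 = 3/7

3/7


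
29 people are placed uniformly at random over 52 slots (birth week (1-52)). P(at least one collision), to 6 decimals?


P(all different) = prod((52-i)/52 for i=0..28) = 0.000054
P(at least one match) = 1 - 0.000054 = 0.999946

0.999946


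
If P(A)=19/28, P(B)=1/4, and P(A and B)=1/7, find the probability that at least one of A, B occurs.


P(A∪B) = P(A) + P(B) - P(A∩B)
= 19/28 + 1/4 - 1/7 = 11/14

11/14


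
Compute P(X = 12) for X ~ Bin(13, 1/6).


P(X=12) = C(13,12) * p^12 * (1-p)^1
= 13 * 1/2176782336 * 5/6
= 65/13060694016

65/13060694016


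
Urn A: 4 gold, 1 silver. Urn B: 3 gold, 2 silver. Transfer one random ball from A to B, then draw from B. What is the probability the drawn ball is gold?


P(transfer gold) = 4/5; P(transfer silver) = 1/5
If gold transferred: Urn II has 4 gold of 6, so P(gold|gold moved) = 2/3
If silver transferred: Urn II has 3 gold of 6, so P(gold|silver moved) = 1/2
By total probability: P(gold) = 4/5*2/3 + 1/5*1/2 = 19/30

19/30


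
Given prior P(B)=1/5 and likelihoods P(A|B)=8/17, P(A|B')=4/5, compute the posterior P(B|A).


P(A) = P(A|B)P(B) + P(A|B')P(B') = 8/17*1/5 + 4/5*4/5 = 312/425
P(B|A) = P(A|B)P(B)/P(A) = (8/85)/(312/425) = 5/39

5/39


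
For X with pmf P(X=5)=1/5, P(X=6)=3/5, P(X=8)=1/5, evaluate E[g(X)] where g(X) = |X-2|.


E[|X-2|] = sum(g(x)*P(x))
= 3*1/5 + 4*3/5 + 6*1/5
= 21/5

21/5


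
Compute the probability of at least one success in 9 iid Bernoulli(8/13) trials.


P(at least one) = 1 - P(none)
P(none) = (1 - 8/13)^9 = (5/13)^9 = 1953125/10604499373
P(at least one) = 1 - 1953125/10604499373 = 10602546248/10604499373

10602546248/10604499373


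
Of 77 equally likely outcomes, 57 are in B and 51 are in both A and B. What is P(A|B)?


P(A|B) = P(A∩B)/P(B) = (51/77)/(57/77) = 51/57 = 17/19

17/19


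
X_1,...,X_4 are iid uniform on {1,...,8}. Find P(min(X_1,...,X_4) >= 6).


P(min >= 6) = P(all X_i >= 6) = (P(X_1 >= 6))^4
= (3/8)^4 = 81/4096

81/4096


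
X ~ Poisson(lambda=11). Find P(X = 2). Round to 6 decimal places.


P(X=2) = e^(-11) * 11^2 / 2!
≈ 0.00001670170079 * 121 / 2
≈ 0.001010

0.001010


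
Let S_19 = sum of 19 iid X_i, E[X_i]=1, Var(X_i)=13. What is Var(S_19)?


By independence, Var(S_n) = n*Var(X_1) = 19*13 = 247

247


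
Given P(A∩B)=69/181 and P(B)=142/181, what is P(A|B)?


P(A|B) = P(A∩B)/P(B) = (69/181)/(142/181) = 69/142

69/142


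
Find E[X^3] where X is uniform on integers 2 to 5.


E[X^3] = (1/4) * sum(x^3 for x=2..5)
= 224/4 = 56

56


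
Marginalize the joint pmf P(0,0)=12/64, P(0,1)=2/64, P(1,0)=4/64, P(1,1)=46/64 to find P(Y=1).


P(Y=1) = P(0,1)+P(1,1) = 2/64 + 46/64 = 48/64 = 3/4

3/4


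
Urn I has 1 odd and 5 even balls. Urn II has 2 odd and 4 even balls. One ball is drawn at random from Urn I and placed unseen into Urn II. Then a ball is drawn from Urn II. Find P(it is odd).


P(transfer odd) = 1/6; P(transfer even) = 5/6
If odd transferred: Urn II has 3 odd of 7, so P(odd|odd moved) = 3/7
If even transferred: Urn II has 2 odd of 7, so P(odd|even moved) = 2/7
By total probability: P(odd) = 1/6*3/7 + 5/6*2/7 = 13/42

13/42


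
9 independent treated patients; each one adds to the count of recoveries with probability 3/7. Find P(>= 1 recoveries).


P(at least one) = 1 - P(none)
P(none) = (1 - 3/7)^9 = (4/7)^9 = 262144/40353607
P(at least one) = 1 - 262144/40353607 = 40091463/40353607

40091463/40353607


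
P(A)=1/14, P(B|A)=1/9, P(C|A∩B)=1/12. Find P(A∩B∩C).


P(A∩B∩C) = P(A) * P(B|A) * P(C|A∩B)
= 1/14 * 1/9 * 1/12
= 1/126 * 1/12 = 1/1512

1/1512


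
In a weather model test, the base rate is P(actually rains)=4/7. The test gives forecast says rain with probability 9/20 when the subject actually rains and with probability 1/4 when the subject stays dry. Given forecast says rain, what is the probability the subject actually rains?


P(A) = P(A|B)P(B) + P(A|B')P(B') = 9/20*4/7 + 1/4*3/7 = 51/140
P(B|A) = P(A|B)P(B)/P(A) = (9/35)/(51/140) = 12/17

12/17


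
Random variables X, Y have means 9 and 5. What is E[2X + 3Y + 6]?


E[2X + 3Y + 6] = 2*E[X] + 3*E[Y] + 6
= (2)*(9) + (3)*(5) + (6)
= 18 + 15 + 6 = 39

39


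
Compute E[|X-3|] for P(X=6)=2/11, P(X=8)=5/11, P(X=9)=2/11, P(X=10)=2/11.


E[|X-3|] = sum(g(x)*P(x))
= 3*2/11 + 5*5/11 + 6*2/11 + 7*2/11
= 57/11

57/11


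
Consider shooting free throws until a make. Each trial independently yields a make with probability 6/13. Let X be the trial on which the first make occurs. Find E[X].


For geometric (trials until first success), E[X] = 1/p = 1/(6/13) = 13/6

13/6


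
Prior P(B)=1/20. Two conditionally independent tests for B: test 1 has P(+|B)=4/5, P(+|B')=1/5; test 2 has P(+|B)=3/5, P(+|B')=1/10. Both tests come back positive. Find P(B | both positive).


After test 1: P(+) = 4/5*1/20 + 1/5*19/20 = 23/100
P(B|+) = (1/25)/(23/100) = 4/23
After test 2 (use post1 as new prior): P(+) = 3/5*4/23 + 1/10*19/23 = 43/230
P(B|+,+) = (12/115)/(43/230) = 24/43

24/43


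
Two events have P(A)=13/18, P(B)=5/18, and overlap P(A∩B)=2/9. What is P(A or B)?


P(A∪B) = P(A) + P(B) - P(A∩B)
= 13/18 + 5/18 - 2/9 = 7/9

7/9


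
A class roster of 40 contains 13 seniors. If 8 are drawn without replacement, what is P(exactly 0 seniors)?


P(X=0) = C(13,0)*C(27,8) / C(40,8)
= 1*2220075 / 76904685
= 2220075/76904685 = 345/11951

345/11951


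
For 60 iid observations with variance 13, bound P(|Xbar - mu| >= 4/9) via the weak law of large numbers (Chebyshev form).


Var(Xbar) = Var(X)/n = 13/60
Chebyshev: P(|Xbar-mu| >= 4/9) <= Var(Xbar)/(4/9)^2 = (13/60)/(16/81) = 351/320
Bound exceeds 1, so trivial bound: 1

1


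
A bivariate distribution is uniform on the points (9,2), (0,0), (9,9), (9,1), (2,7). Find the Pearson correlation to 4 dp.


Cov(X,Y) = 2.3600, Var(X) = 15.7600, Var(Y) = 12.5600
rho = Cov/(sqrt(VarX)*sqrt(VarY)) = 0.1677

0.1677


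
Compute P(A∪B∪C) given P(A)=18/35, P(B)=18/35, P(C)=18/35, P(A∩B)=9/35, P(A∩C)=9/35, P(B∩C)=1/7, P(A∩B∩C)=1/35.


P(A∪B∪C) = P(A)+P(B)+P(C) - P(AB)-P(AC)-P(BC) + P(ABC)
= 18/35+18/35+18/35 - 9/35-9/35-1/7 + 1/35
= 32/35

32/35


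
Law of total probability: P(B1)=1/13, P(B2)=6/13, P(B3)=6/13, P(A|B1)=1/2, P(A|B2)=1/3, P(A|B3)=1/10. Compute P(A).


P(A) = P(A|B1)P(B1) + P(A|B2)P(B2) + P(A|B3)P(B3)
= 1/2*1/13 + 1/3*6/13 + 1/10*6/13
= 1/26 + 2/13 + 3/65 = 31/130

31/130


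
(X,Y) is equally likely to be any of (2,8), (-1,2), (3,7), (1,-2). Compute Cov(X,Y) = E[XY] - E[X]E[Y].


E[X]=5/4, E[Y]=15/4, E[XY]=33/4
Cov(X,Y) = E[XY] - E[X]E[Y] = 33/4 - 5/4*15/4 = 57/16

57/16


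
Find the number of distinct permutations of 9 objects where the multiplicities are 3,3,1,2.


9! = 362880
Denominator: 3!=6 * 3!=6 * 1!=1 * 2!=2
Coefficient = 362880 / 72 = 5040

5040


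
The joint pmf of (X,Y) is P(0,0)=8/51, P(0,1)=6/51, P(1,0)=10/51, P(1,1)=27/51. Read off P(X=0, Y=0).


Read from table: P(X=0, Y=0) = 8/51

8/51


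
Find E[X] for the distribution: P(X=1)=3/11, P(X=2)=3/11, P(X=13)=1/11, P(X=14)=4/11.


E[X] = sum(x * P(x))
= 1*3/11 + 2*3/11 + 13*1/11 + 14*4/11
= 78/11

78/11


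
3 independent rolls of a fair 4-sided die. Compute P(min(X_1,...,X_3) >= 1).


P(min >= 1) = P(all X_i >= 1) = (P(X_1 >= 1))^3
= (4/4)^3 = 1^3 = 1

1


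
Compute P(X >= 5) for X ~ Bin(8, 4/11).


P(X>=5) = P(X=5) + P(X=6) + P(X=7) + P(X=8)
= 19668992/214358881 + 5619712/214358881 + 917504/214358881 + 65536/214358881
= 26271744/214358881

26271744/214358881


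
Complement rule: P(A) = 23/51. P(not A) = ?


P(A') = 1 - P(A) = 1 - 23/51 = 28/51

28/51


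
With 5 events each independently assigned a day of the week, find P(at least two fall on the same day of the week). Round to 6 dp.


P(all different) = prod((7-i)/7 for i=0..4) = 0.149938
P(at least one match) = 1 - 0.149938 = 0.850062

0.850062


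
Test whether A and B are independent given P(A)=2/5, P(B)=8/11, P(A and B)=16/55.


P(A)*P(B) = 2/5*8/11 = 16/55
P(A∩B) = 16/55, which equals P(A)P(B), so independent

Yes, A and B are independent


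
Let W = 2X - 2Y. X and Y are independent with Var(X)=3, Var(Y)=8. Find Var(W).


Independence => Cov(X,Y)=0
Var(2X - 2Y) = 2^2*Var(X) + (-2)^2*Var(Y)
= 4*3 + 4*8 = 44

44


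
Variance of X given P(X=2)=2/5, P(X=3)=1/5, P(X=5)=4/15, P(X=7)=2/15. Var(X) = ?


E[X] = 11/3, E[X^2] = 83/5
Var(X) = E[X^2] - (E[X])^2 = 83/5 - (11/3)^2 = 142/45

142/45


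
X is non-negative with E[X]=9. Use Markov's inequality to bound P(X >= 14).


Markov: P(X >= a) <= E[X]/a
P(X >= 14) <= 9/14

9/14


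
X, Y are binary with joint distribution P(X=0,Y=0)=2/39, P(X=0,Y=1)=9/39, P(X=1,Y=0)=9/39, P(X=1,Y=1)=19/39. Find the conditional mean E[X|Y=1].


P(Y=1) = 28/39
E[X|Y=1] = (0*9 + 1*19)/28 = 19/28

19/28


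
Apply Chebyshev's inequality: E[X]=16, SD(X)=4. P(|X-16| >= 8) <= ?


k = 8/4 = 2
Chebyshev: P(|X-mu| >= k*sigma) <= 1/k^2 = 1/2^2 = 1/4

1/4


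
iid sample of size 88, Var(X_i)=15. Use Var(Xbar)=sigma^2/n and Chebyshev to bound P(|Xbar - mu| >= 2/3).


Var(Xbar) = Var(X)/n = 15/88
Chebyshev: P(|Xbar-mu| >= 2/3) <= Var(Xbar)/(2/3)^2 = (15/88)/(4/9) = 135/352

135/352


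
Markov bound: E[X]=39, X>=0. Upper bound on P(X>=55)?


Markov: P(X >= a) <= E[X]/a
P(X >= 55) <= 39/55

39/55


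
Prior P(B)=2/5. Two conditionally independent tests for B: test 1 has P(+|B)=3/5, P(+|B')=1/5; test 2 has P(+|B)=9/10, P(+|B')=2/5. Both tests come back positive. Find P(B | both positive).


After test 1: P(+) = 3/5*2/5 + 1/5*3/5 = 9/25
P(B|+) = (6/25)/(9/25) = 2/3
After test 2 (use post1 as new prior): P(+) = 9/10*2/3 + 2/5*1/3 = 11/15
P(B|+,+) = (3/5)/(11/15) = 9/11

9/11


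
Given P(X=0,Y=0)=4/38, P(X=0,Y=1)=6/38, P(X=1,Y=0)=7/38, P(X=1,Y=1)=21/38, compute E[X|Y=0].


P(Y=0) = 11/38
E[X|Y=0] = (0*4 + 1*7)/11 = 7/11

7/11


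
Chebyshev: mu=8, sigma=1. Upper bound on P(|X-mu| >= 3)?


k = 3/1 = 3
Chebyshev: P(|X-mu| >= k*sigma) <= 1/k^2 = 1/3^2 = 1/9

1/9


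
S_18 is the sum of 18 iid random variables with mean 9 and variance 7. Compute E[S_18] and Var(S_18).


E[S_n] = n*mu = 18*9 = 162
Var(S_n) = n*sigma^2 = 18*7 = 126

E[S_18]=162, Var(S_18)=126


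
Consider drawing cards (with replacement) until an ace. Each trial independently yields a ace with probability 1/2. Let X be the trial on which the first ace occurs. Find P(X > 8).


P(X > 8) = P(first 8 trials all fail) = (1-p)^8 = (1/2)^8 = 1/256

1/256


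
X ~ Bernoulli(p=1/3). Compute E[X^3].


For Bernoulli: X in {0,1}
E[X^3] = 0^3*(1-1/3) + 1^3*1/3 = 1/3

1/3


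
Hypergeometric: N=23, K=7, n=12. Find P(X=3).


P(X=3) = C(7,3)*C(16,9) / C(23,12)
= 35*11440 / 1352078
= 400400/1352078 = 2200/7429

2200/7429


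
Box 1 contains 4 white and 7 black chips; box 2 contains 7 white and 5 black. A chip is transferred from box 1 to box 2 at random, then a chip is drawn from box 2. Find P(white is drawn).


P(transfer white) = 4/11; P(transfer black) = 7/11
If white transferred: Urn II has 8 white of 13, so P(white|white moved) = 8/13
If black transferred: Urn II has 7 white of 13, so P(white|black moved) = 7/13
By total probability: P(white) = 4/11*8/13 + 7/11*7/13 = 81/143

81/143


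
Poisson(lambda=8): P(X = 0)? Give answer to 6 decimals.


P(X=0) = e^(-8) * 8^0 / 0!
≈ 0.0003354626279 * 1 / 1
≈ 0.000335

0.000335


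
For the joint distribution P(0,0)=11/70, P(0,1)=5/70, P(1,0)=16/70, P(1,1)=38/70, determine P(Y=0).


P(Y=0) = P(0,0)+P(1,0) = 11/70 + 16/70 = 27/70

27/70


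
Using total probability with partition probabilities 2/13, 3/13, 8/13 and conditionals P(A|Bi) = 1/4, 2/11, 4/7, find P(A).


P(A) = P(A|B1)P(B1) + P(A|B2)P(B2) + P(A|B3)P(B3)
= 1/4*2/13 + 2/11*3/13 + 4/7*8/13
= 1/26 + 6/143 + 32/91 = 865/2002

865/2002


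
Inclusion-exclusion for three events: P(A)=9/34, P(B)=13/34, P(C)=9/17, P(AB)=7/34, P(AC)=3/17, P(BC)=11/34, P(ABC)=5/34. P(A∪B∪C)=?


P(A∪B∪C) = P(A)+P(B)+P(C) - P(AB)-P(AC)-P(BC) + P(ABC)
= 9/34+13/34+9/17 - 7/34-3/17-11/34 + 5/34
= 21/34

21/34


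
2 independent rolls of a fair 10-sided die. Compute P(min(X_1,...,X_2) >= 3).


P(min >= 3) = P(all X_i >= 3) = (P(X_1 >= 3))^2
= (8/10)^2 = (4/5)^2 = 16/25

16/25


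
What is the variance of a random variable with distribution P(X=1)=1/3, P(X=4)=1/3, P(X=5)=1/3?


E[X] = 10/3, E[X^2] = 14
Var(X) = E[X^2] - (E[X])^2 = 14 - (10/3)^2 = 26/9

26/9


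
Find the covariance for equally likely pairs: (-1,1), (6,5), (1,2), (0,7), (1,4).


E[X]=7/5, E[Y]=19/5, E[XY]=7
Cov(X,Y) = E[XY] - E[X]E[Y] = 7 - 7/5*19/5 = 42/25

42/25


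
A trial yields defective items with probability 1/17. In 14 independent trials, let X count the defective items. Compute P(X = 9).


P(X=9) = C(14,9) * p^9 * (1-p)^5
= 2002 * 1/118587876497 * 1048576/1419857
= 2099249152/168377826559400929

2099249152/168377826559400929


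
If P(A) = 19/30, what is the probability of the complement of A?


P(A') = 1 - P(A) = 1 - 19/30 = 11/30

11/30


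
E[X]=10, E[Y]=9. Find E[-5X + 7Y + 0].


E[-5X + 7Y + 0] = -5*E[X] + 7*E[Y] + 0
= (-5)*(10) + (7)*(9) + (0)
= -50 + 63 + 0 = 13

13


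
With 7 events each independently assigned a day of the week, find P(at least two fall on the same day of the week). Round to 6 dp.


P(all different) = prod((7-i)/7 for i=0..6) = 0.006120
P(at least one match) = 1 - 0.006120 = 0.993880

0.993880


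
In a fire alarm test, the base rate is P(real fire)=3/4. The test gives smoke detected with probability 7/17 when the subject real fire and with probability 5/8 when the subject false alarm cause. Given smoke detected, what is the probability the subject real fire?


P(A) = P(A|B)P(B) + P(A|B')P(B') = 7/17*3/4 + 5/8*1/4 = 253/544
P(B|A) = P(A|B)P(B)/P(A) = (21/68)/(253/544) = 168/253

168/253


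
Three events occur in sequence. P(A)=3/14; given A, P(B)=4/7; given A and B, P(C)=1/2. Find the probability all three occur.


P(A∩B∩C) = P(A) * P(B|A) * P(C|A∩B)
= 3/14 * 4/7 * 1/2
= 6/49 * 1/2 = 3/49

3/49


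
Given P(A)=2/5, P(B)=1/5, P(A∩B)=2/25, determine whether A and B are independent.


P(A)*P(B) = 2/5*1/5 = 2/25
P(A∩B) = 2/25, which equals P(A)P(B), so independent

Yes, A and B are independent


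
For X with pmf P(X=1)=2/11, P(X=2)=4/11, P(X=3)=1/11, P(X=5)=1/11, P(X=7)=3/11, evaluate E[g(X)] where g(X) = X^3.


E[X^3] = sum(g(x)*P(x))
= 1*2/11 + 8*4/11 + 27*1/11 + 125*1/11 + 343*3/11
= 1215/11

1215/11


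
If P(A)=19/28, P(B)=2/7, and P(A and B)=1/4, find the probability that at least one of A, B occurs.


P(A∪B) = P(A) + P(B) - P(A∩B)
= 19/28 + 2/7 - 1/4 = 5/7

5/7


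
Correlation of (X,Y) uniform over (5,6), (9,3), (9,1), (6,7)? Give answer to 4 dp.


Cov(X,Y) = -3.8125, Var(X) = 3.1875, Var(Y) = 5.6875
rho = Cov/(sqrt(VarX)*sqrt(VarY)) = -0.8954

-0.8954


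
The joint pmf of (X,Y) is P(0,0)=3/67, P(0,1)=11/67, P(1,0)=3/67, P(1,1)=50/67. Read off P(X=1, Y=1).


Read from table: P(X=1, Y=1) = 50/67

50/67


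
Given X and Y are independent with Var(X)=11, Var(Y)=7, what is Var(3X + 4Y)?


Independence => Cov(X,Y)=0
Var(3X + 4Y) = 3^2*Var(X) + 4^2*Var(Y)
= 9*11 + 16*7 = 211

211


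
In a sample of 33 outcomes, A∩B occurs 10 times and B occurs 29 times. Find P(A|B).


P(A|B) = P(A∩B)/P(B) = (10/33)/(29/33) = 10/29

10/29


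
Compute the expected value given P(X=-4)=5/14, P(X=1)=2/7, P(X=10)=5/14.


E[X] = sum(x * P(x))
= -4*5/14 + 1*2/7 + 10*5/14
= 17/7

17/7


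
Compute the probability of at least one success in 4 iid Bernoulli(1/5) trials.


P(at least one) = 1 - P(none)
P(none) = (1 - 1/5)^4 = (4/5)^4 = 256/625
P(at least one) = 1 - 256/625 = 369/625

369/625


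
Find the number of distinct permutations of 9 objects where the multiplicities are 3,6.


9! = 362880
Denominator: 3!=6 * 6!=720
Coefficient = 362880 / 4320 = 84

84


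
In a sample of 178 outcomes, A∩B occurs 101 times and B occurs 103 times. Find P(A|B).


P(A|B) = P(A∩B)/P(B) = (101/178)/(103/178) = 101/103

101/103


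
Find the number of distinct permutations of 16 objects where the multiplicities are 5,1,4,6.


16! = 20922789888000
Denominator: 5!=120 * 1!=1 * 4!=24 * 6!=720
Coefficient = 20922789888000 / 2073600 = 10090080

10090080


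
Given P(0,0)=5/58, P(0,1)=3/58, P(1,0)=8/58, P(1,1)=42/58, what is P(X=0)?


P(X=0) = P(0,0)+P(0,1) = 5/58 + 3/58 = 8/58 = 4/29

4/29


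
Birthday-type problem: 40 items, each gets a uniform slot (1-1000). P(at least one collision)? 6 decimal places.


P(all different) = prod((1000-i)/1000 for i=0..39) = 0.453628
P(at least one match) = 1 - 0.453628 = 0.546372

0.546372


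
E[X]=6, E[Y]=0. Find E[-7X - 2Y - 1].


E[-7X - 2Y - 1] = -7*E[X] - 2*E[Y] - 1
= (-7)*(6) + (-2)*(0) + (-1)
= -42 + 0 - 1 = -43

-43


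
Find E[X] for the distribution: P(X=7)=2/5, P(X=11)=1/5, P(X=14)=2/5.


E[X] = sum(x * P(x))
= 7*2/5 + 11*1/5 + 14*2/5
= 53/5

53/5


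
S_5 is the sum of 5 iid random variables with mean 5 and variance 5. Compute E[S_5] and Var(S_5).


E[S_n] = n*mu = 5*5 = 25
Var(S_n) = n*sigma^2 = 5*5 = 25

E[S_5]=25, Var(S_5)=25


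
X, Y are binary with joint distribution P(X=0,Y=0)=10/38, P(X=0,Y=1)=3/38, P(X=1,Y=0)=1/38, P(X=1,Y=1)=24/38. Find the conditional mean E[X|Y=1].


P(Y=1) = 27/38
E[X|Y=1] = (0*3 + 1*24)/27 = 24/27 = 8/9

8/9


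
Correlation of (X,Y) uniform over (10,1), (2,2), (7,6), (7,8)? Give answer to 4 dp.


Cov(X,Y) = 0.3750, Var(X) = 8.2500, Var(Y) = 8.1875
rho = Cov/(sqrt(VarX)*sqrt(VarY)) = 0.0456

0.0456


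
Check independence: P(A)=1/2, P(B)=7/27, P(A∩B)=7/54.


P(A)*P(B) = 1/2*7/27 = 7/54
P(A∩B) = 7/54, which equals P(A)P(B), so independent

Yes, A and B are independent


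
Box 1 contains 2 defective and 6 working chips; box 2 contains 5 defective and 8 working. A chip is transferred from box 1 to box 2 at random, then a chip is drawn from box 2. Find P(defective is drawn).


P(transfer defective) = 2/8 = 1/4; P(transfer working) = 3/4
If defective transferred: Urn II has 6 defective of 14, so P(defective|defective moved) = 3/7
If working transferred: Urn II has 5 defective of 14, so P(defective|working moved) = 5/14
By total probability: P(defective) = 1/4*3/7 + 3/4*5/14 = 3/8

3/8


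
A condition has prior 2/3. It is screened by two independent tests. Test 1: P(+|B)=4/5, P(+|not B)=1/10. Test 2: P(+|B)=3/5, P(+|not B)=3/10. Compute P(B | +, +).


After test 1: P(+) = 4/5*2/3 + 1/10*1/3 = 17/30
P(B|+) = (8/15)/(17/30) = 16/17
After test 2 (use post1 as new prior): P(+) = 3/5*16/17 + 3/10*1/17 = 99/170
P(B|+,+) = (48/85)/(99/170) = 32/33

32/33


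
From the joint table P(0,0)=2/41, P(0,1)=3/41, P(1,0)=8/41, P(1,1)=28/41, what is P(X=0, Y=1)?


Read from table: P(X=0, Y=1) = 3/41

3/41


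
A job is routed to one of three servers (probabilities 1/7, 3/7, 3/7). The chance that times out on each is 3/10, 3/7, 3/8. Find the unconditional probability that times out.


P(A) = P(A|B1)P(B1) + P(A|B2)P(B2) + P(A|B3)P(B3)
= 3/10*1/7 + 3/7*3/7 + 3/8*3/7
= 3/70 + 9/49 + 9/56 = 759/1960

759/1960


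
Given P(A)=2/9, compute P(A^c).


P(A') = 1 - P(A) = 1 - 2/9 = 7/9

7/9


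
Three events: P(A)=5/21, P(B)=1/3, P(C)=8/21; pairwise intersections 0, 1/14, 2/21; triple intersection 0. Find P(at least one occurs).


P(A∪B∪C) = P(A)+P(B)+P(C) - P(AB)-P(AC)-P(BC) + P(ABC)
= 5/21+1/3+8/21 - 0-1/14-2/21 + 0
= 11/14

11/14


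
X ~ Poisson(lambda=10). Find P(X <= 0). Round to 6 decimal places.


P(X<=0) = e^(-10)*10^0/0!
≈ 0.0000453999
≈ 0.000045

0.000045


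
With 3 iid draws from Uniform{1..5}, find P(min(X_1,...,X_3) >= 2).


P(min >= 2) = P(all X_i >= 2) = (P(X_1 >= 2))^3
= (4/5)^3 = 64/125

64/125


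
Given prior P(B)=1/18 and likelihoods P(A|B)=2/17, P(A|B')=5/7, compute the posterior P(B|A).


P(A) = P(A|B)P(B) + P(A|B')P(B') = 2/17*1/18 + 5/7*17/18 = 1459/2142
P(B|A) = P(A|B)P(B)/P(A) = (1/153)/(1459/2142) = 14/1459

14/1459


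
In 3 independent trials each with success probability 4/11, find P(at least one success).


P(at least one) = 1 - P(none)
P(none) = (1 - 4/11)^3 = (7/11)^3 = 343/1331
P(at least one) = 1 - 343/1331 = 988/1331

988/1331


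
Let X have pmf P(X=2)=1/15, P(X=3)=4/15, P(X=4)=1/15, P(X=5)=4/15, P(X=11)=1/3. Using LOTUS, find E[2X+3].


E[2X+3] = sum(g(x)*P(x))
= 7*1/15 + 9*4/15 + 11*1/15 + 13*4/15 + 25*1/3
= 77/5

77/5


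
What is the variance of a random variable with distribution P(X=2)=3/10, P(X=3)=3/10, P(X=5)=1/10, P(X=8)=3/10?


E[X] = 22/5, E[X^2] = 128/5
Var(X) = E[X^2] - (E[X])^2 = 128/5 - (22/5)^2 = 156/25

156/25


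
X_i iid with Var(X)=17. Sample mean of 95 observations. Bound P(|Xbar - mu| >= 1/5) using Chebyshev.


Var(Xbar) = Var(X)/n = 17/95
Chebyshev: P(|Xbar-mu| >= 1/5) <= Var(Xbar)/(1/5)^2 = (17/95)/(1/25) = 85/19
Bound exceeds 1, so trivial bound: 1

1


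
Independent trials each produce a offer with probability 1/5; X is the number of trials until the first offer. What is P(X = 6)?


P(X=6) = (1-p)^5 * p = (4/5)^5 * 1/5
= 1024/3125 * 1/5 = 1024/15625

1024/15625


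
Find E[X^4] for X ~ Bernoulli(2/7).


For Bernoulli: X in {0,1}
E[X^4] = 0^4*(1-2/7) + 1^4*2/7 = 2/7

2/7


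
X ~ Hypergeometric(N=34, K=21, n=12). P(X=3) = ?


P(X=3) = C(21,3)*C(13,9) / C(34,12)
= 1330*715 / 548354040
= 950950/548354040 = 7315/4218108

7315/4218108


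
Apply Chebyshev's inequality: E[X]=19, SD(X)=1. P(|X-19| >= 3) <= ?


k = 3/1 = 3
Chebyshev: P(|X-mu| >= k*sigma) <= 1/k^2 = 1/3^2 = 1/9

1/9


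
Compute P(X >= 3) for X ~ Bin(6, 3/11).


P(X>=3) = P(X=3) + P(X=4) + P(X=5) + P(X=6)
= 276480/1771561 + 77760/1771561 + 11664/1771561 + 729/1771561
= 366633/1771561

366633/1771561


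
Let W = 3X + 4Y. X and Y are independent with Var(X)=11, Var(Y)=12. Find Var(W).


Independence => Cov(X,Y)=0
Var(3X + 4Y) = 3^2*Var(X) + 4^2*Var(Y)
= 9*11 + 16*12 = 291

291


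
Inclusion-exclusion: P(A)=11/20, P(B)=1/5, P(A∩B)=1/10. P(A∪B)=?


P(A∪B) = P(A) + P(B) - P(A∩B)
= 11/20 + 1/5 - 1/10 = 13/20

13/20


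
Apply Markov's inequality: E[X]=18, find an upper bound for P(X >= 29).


Markov: P(X >= a) <= E[X]/a
P(X >= 29) <= 18/29

18/29


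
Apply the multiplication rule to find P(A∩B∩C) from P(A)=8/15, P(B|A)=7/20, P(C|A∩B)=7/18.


P(A∩B∩C) = P(A) * P(B|A) * P(C|A∩B)
= 8/15 * 7/20 * 7/18
= 14/75 * 7/18 = 49/675

49/675


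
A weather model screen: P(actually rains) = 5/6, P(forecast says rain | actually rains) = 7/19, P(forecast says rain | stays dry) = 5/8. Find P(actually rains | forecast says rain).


P(A) = P(A|B)P(B) + P(A|B')P(B') = 7/19*5/6 + 5/8*1/6 = 125/304
P(B|A) = P(A|B)P(B)/P(A) = (35/114)/(125/304) = 56/75

56/75


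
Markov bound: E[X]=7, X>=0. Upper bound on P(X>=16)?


Markov: P(X >= a) <= E[X]/a
P(X >= 16) <= 7/16

7/16


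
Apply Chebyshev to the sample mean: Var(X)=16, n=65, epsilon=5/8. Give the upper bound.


Var(Xbar) = Var(X)/n = 16/65
Chebyshev: P(|Xbar-mu| >= 5/8) <= Var(Xbar)/(5/8)^2 = (16/65)/(25/64) = 1024/1625

1024/1625


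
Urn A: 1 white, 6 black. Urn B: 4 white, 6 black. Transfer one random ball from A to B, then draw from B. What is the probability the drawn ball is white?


P(transfer white) = 1/7; P(transfer black) = 6/7
If white transferred: Urn II has 5 white of 11, so P(white|white moved) = 5/11
If black transferred: Urn II has 4 white of 11, so P(white|black moved) = 4/11
By total probability: P(white) = 1/7*5/11 + 6/7*4/11 = 29/77

29/77


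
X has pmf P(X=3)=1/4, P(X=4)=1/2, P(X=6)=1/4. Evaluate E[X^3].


E[X^3] = sum(x^3 * P(x))
= 27*1/4 + 64*1/2 + 216*1/4
= 371/4

371/4


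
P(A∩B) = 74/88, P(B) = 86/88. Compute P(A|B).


P(A|B) = P(A∩B)/P(B) = (74/88)/(86/88) = 74/86 = 37/43

37/43


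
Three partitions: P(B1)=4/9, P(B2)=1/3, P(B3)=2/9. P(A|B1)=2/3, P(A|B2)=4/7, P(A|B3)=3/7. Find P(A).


P(A) = P(A|B1)P(B1) + P(A|B2)P(B2) + P(A|B3)P(B3)
= 2/3*4/9 + 4/7*1/3 + 3/7*2/9
= 8/27 + 4/21 + 2/21 = 110/189

110/189


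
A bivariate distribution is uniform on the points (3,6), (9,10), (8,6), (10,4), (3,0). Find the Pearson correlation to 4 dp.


Cov(X,Y) = 4.8800, Var(X) = 9.0400, Var(Y) = 10.5600
rho = Cov/(sqrt(VarX)*sqrt(VarY)) = 0.4995

0.4995


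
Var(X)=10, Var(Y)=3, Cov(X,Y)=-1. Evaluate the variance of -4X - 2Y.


Var(-4X - 2Y) = (-4)^2*Var(X) + (-2)^2*Var(Y) + 2*(-4)*(-2)*Cov(X,Y)
= 16*10 + 4*3 + 16*(-1)
= 160 + 12 - 16 = 156

156


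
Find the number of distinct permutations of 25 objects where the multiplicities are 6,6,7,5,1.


25! = 15511210043330985984000000
Denominator: 6!=720 * 6!=720 * 7!=5040 * 5!=120 * 1!=1
Coefficient = 15511210043330985984000000 / 313528320000 = 49473074851200

49473074851200


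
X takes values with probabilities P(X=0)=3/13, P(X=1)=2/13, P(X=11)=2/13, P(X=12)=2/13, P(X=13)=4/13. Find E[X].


E[X] = sum(x * P(x))
= 0*3/13 + 1*2/13 + 11*2/13 + 12*2/13 + 13*4/13
= 100/13

100/13


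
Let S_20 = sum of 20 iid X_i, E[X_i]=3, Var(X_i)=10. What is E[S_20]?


E[S_n] = n*E[X_1] = 20*3 = 60

60


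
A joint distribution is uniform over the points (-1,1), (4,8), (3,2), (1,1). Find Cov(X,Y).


E[X]=7/4, E[Y]=3, E[XY]=19/2
Cov(X,Y) = E[XY] - E[X]E[Y] = 19/2 - 7/4*3 = 17/4

17/4


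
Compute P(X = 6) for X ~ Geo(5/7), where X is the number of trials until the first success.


P(X=6) = (1-p)^5 * p = (2/7)^5 * 5/7
= 32/16807 * 5/7 = 160/117649

160/117649


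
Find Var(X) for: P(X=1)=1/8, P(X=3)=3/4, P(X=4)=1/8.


E[X] = 23/8, E[X^2] = 71/8
Var(X) = E[X^2] - (E[X])^2 = 71/8 - (23/8)^2 = 39/64

39/64


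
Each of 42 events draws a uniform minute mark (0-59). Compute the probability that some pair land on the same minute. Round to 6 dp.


P(all different) = prod((60-i)/60 for i=0..41) = 0.000000
P(at least one match) = 1 - 0.000000 = 1.000000

1.000000


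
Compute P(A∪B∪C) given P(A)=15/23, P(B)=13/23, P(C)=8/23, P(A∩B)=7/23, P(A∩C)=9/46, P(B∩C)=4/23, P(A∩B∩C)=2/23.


P(A∪B∪C) = P(A)+P(B)+P(C) - P(AB)-P(AC)-P(BC) + P(ABC)
= 15/23+13/23+8/23 - 7/23-9/46-4/23 + 2/23
= 45/46

45/46
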